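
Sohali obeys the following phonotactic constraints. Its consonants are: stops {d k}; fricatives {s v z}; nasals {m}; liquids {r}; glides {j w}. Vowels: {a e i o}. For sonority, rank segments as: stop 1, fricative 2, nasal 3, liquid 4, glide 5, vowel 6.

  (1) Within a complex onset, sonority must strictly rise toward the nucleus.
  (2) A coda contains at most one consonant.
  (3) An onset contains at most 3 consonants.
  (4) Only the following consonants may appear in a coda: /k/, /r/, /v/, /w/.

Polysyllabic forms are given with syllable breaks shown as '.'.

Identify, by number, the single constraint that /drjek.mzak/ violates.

1

/drjek.mzak/: syllable 2 onset /mz/: /m/ (nasal, 3) → /z/ (fricative, 2) does not rise.
This is a violation of constraint 1: "Within a complex onset, sonority must strictly rise toward the nucleus."
The remaining constraints (2, 3, 4) are satisfied.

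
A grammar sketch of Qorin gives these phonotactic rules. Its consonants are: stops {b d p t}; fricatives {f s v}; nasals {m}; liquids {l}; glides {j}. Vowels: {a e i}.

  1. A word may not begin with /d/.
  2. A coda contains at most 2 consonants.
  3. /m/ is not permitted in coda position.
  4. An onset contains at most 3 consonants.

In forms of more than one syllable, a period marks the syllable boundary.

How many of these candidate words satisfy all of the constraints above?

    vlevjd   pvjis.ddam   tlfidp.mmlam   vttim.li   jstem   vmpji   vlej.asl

vlevjd — violates constraint 2: syllable 1 coda /vjd/ has 3 consonants (> 2) → ill-formed
pvjis.ddam — violates constraint 3: syllable 2 coda contains /m/ → ill-formed
tlfidp.mmlam — violates constraint 3: syllable 2 coda contains /m/ → ill-formed
vttim.li — violates constraint 3: syllable 1 coda contains /m/ → ill-formed
jstem — violates constraint 3: syllable 1 coda contains /m/ → ill-formed
vmpji — violates constraint 4: syllable 1 onset /vmpj/ has 4 consonants (> 3) → ill-formed
vlej.asl — σ1 onset /vl/ (2C), coda /j/ ok; σ2 onset /∅/, coda /sl/ (2C) ok → well-formed
Well-formed: vlej.asl → 1.

1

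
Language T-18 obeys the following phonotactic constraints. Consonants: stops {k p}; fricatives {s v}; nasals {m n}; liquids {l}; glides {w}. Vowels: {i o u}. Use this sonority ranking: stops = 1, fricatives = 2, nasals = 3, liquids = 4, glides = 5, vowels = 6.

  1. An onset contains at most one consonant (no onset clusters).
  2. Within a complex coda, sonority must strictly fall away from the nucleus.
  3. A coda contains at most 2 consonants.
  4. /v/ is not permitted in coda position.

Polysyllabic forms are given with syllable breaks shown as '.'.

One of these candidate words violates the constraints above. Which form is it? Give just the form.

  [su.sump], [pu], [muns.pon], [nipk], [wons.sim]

[su.sump] — σ1 onset /s/, coda /∅/ ok; σ2 onset /s/, coda /mp/ (3→1 falls) ok → phonotactically legal
[pu] — σ1 onset /p/, coda /∅/ ok → phonotactically legal
[muns.pon] — σ1 onset /m/, coda /ns/ (3→2 falls) ok; σ2 onset /p/, coda /n/ ok → phonotactically legal
[nipk] — violates constraint 2: syllable 1 coda /pk/: /p/ (stop, 1) → /k/ (stop, 1) does not fall → phonotactically illegal
[wons.sim] — σ1 onset /w/, coda /ns/ (3→2 falls) ok; σ2 onset /s/, coda /m/ ok → phonotactically legal

[nipk]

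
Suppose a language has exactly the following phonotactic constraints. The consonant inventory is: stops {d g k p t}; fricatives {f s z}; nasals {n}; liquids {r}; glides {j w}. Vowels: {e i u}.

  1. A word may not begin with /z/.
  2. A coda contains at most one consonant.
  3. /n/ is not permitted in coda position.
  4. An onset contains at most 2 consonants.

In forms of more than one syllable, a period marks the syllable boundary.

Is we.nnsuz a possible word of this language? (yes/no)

we.nnsuz — violates constraint 4: syllable 2 onset /nns/ has 3 consonants (> 2) → illicit

no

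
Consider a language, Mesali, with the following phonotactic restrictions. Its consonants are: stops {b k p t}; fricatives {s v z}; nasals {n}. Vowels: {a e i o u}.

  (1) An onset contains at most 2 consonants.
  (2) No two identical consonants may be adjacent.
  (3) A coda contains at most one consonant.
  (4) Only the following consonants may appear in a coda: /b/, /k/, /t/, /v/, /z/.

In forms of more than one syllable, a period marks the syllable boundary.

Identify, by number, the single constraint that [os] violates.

[os]: syllable 1 coda contains /s/, which is not a licensed coda consonant.
This is a violation of constraint 4: "Only the following consonants may appear in a coda: /b/, /k/, /t/, /v/, /z/."
The remaining constraints (1, 2, 3) are satisfied.

4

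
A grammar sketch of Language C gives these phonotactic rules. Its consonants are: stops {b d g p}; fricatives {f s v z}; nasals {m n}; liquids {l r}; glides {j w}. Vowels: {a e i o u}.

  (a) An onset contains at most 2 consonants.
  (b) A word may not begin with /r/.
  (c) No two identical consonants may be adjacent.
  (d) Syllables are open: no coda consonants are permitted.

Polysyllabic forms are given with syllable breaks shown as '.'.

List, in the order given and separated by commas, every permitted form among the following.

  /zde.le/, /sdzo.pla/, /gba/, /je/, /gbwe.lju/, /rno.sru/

/zde.le/ — σ1 onset /zd/ (2C), coda /∅/ ok; σ2 onset /l/, coda /∅/ ok → permitted
/sdzo.pla/ — violates constraint (a): syllable 1 onset /sdz/ has 3 consonants (> 2) → not permitted
/gba/ — σ1 onset /gb/ (2C), coda /∅/ ok → permitted
/je/ — σ1 onset /j/, coda /∅/ ok → permitted
/gbwe.lju/ — violates constraint (a): syllable 1 onset /gbw/ has 3 consonants (> 2) → not permitted
/rno.sru/ — violates constraint (b): word begins with /r/ → not permitted

/zde.le/, /gba/, /je/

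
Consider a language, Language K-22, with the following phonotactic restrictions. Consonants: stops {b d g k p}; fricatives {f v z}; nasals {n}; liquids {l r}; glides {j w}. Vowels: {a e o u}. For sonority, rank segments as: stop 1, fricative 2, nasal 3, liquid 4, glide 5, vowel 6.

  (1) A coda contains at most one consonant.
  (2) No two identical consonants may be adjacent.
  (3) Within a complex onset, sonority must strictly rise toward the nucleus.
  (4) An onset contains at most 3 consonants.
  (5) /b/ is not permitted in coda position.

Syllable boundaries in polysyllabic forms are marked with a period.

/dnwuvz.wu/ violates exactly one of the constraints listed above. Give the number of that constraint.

/dnwuvz.wu/: syllable 1 coda /vz/ has 2 consonants (> 1).
This is a violation of constraint 1: "A coda contains at most one consonant."
The remaining constraints (2, 3, 4, 5) are satisfied.

1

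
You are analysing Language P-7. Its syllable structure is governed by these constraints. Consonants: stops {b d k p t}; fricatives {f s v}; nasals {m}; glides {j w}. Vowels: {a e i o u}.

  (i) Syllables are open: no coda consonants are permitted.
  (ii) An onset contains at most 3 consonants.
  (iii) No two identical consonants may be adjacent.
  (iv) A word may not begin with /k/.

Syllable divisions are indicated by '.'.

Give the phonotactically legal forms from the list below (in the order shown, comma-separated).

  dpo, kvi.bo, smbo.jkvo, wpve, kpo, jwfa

dpo, smbo.jkvo, wpve, jwfa

dpo — σ1 onset /dp/ (2C), coda /∅/ ok → phonotactically legal
kvi.bo — violates constraint (iv): word begins with /k/ → phonotactically illegal
smbo.jkvo — σ1 onset /smb/ (3C), coda /∅/ ok; σ2 onset /jkv/ (3C), coda /∅/ ok → phonotactically legal
wpve — σ1 onset /wpv/ (3C), coda /∅/ ok → phonotactically legal
kpo — violates constraint (iv): word begins with /k/ → phonotactically illegal
jwfa — σ1 onset /jwf/ (3C), coda /∅/ ok → phonotactically legal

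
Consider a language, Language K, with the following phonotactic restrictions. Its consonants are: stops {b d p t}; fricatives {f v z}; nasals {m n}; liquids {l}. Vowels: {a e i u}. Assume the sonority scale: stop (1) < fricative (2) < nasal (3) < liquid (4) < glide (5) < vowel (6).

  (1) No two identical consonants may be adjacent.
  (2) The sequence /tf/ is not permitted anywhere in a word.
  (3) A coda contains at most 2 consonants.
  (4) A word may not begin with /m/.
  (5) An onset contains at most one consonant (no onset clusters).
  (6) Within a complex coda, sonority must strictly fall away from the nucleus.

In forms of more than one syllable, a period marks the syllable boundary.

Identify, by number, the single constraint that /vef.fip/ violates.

/vef.fip/: adjacent identical consonants /ff/.
This is a violation of constraint 1: "No two identical consonants may be adjacent."
The remaining constraints (2, 3, 4, 5, 6) are satisfied.

1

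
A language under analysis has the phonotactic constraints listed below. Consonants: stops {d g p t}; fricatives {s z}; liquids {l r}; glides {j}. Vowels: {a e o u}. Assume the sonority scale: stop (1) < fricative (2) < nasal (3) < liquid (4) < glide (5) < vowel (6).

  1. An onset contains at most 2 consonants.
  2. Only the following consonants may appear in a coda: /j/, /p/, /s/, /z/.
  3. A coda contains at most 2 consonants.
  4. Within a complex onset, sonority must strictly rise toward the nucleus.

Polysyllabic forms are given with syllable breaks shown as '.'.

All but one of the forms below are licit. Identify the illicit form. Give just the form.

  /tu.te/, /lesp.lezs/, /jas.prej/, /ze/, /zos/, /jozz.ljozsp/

/jozz.ljozsp/

/tu.te/ — σ1 onset /t/, coda /∅/ ok; σ2 onset /t/, coda /∅/ ok → licit
/lesp.lezs/ — σ1 onset /l/, coda /sp/ (2C) ok; σ2 onset /l/, coda /zs/ (2C) ok → licit
/jas.prej/ — σ1 onset /j/, coda /s/ ok; σ2 onset /pr/ (1→4 rises), coda /j/ ok → licit
/ze/ — σ1 onset /z/, coda /∅/ ok → licit
/zos/ — σ1 onset /z/, coda /s/ ok → licit
/jozz.ljozsp/ — violates constraint 3: syllable 2 coda /zsp/ has 3 consonants (> 2) → illicit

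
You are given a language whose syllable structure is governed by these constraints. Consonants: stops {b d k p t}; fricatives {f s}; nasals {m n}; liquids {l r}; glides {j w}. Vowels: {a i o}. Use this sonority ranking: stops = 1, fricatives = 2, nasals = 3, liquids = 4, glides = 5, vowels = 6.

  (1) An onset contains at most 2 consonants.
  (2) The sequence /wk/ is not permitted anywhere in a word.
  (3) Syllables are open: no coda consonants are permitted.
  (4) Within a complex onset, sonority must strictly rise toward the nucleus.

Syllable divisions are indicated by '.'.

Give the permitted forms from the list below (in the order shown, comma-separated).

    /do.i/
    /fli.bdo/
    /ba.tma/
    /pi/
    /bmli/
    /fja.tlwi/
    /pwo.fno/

/do.i/, /ba.tma/, /pi/, /pwo.fno/

/do.i/ — σ1 onset /d/, coda /∅/ ok; σ2 onset /∅/, coda /∅/ ok → permitted
/fli.bdo/ — violates constraint 4: syllable 2 onset /bd/: /b/ (stop, 1) → /d/ (stop, 1) does not rise → not permitted
/ba.tma/ — σ1 onset /b/, coda /∅/ ok; σ2 onset /tm/ (1→3 rises), coda /∅/ ok → permitted
/pi/ — σ1 onset /p/, coda /∅/ ok → permitted
/bmli/ — violates constraint 1: syllable 1 onset /bml/ has 3 consonants (> 2) → not permitted
/fja.tlwi/ — violates constraint 1: syllable 2 onset /tlw/ has 3 consonants (> 2) → not permitted
/pwo.fno/ — σ1 onset /pw/ (1→5 rises), coda /∅/ ok; σ2 onset /fn/ (2→3 rises), coda /∅/ ok → permitted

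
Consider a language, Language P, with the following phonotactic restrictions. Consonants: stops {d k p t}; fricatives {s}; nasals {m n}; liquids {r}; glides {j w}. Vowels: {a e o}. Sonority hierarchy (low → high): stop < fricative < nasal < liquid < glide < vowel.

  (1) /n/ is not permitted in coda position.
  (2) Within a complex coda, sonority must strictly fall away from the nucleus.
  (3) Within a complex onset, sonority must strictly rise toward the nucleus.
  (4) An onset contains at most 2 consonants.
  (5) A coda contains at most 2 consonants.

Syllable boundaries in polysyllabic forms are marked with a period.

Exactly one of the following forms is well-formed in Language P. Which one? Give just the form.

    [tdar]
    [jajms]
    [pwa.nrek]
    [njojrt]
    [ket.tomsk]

[tdar] — violates constraint 3: syllable 1 onset /td/: /t/ (stop, 1) → /d/ (stop, 1) does not rise → ill-formed
[jajms] — violates constraint 5: syllable 1 coda /jms/ has 3 consonants (> 2) → ill-formed
[pwa.nrek] — σ1 onset /pw/ (1→5 rises), coda /∅/ ok; σ2 onset /nr/ (3→4 rises), coda /k/ ok → well-formed
[njojrt] — violates constraint 5: syllable 1 coda /jrt/ has 3 consonants (> 2) → ill-formed
[ket.tomsk] — violates constraint 5: syllable 2 coda /msk/ has 3 consonants (> 2) → ill-formed

[pwa.nrek]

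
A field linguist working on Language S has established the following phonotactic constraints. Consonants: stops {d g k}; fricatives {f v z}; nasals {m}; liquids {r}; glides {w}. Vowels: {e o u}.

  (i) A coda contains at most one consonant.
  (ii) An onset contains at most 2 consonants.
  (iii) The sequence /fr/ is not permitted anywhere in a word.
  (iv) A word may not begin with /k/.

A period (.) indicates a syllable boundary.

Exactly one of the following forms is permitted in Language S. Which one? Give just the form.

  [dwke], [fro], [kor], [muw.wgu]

[muw.wgu]

[dwke] — violates constraint (ii): syllable 1 onset /dwk/ has 3 consonants (> 2) → not permitted
[fro] — violates constraint (iii): contains banned sequence /fr/ → not permitted
[kor] — violates constraint (iv): word begins with /k/ → not permitted
[muw.wgu] — σ1 onset /m/, coda /w/ ok; σ2 onset /wg/ (2C), coda /∅/ ok → permitted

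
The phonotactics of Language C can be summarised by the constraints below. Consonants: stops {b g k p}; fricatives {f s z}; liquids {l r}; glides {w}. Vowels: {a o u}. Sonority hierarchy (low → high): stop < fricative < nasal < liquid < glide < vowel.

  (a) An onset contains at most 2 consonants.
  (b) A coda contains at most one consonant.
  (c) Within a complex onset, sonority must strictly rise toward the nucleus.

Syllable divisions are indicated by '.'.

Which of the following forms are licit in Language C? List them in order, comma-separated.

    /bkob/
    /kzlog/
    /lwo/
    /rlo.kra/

/bkob/ — violates constraint (c): syllable 1 onset /bk/: /b/ (stop, 1) → /k/ (stop, 1) does not rise → illicit
/kzlog/ — violates constraint (a): syllable 1 onset /kzl/ has 3 consonants (> 2) → illicit
/lwo/ — σ1 onset /lw/ (4→5 rises), coda /∅/ ok → licit
/rlo.kra/ — violates constraint (c): syllable 1 onset /rl/: /r/ (liquid, 4) → /l/ (liquid, 4) does not rise → illicit

/lwo/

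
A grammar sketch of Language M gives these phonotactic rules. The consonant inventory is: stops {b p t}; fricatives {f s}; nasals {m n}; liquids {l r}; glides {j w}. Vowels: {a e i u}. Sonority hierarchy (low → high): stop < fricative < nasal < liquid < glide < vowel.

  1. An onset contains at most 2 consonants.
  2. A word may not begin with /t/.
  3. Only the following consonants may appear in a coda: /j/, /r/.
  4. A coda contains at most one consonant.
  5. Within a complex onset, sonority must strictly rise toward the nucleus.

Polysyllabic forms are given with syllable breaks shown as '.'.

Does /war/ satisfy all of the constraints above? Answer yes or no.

yes

/war/ — σ1 onset /w/, coda /r/ ok → phonotactically legal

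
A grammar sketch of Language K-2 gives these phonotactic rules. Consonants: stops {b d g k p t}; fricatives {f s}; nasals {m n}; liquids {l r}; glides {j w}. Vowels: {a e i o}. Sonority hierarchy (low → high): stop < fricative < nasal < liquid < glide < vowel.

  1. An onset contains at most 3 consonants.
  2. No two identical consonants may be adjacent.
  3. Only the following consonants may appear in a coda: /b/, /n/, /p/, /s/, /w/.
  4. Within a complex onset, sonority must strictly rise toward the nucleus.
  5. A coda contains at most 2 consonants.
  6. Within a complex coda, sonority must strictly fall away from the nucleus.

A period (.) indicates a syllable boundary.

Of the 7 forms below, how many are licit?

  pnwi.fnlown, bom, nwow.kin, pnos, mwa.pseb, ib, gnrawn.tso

pnwi.fnlown — σ1 onset /pnw/ (1→3→5 rises), coda /∅/ ok; σ2 onset /fnl/ (2→3→4 rises), coda /wn/ (5→3 falls) ok → licit
bom — violates constraint 3: syllable 1 coda contains /m/, which is not a licensed coda consonant → illicit
nwow.kin — σ1 onset /nw/ (3→5 rises), coda /w/ ok; σ2 onset /k/, coda /n/ ok → licit
pnos — σ1 onset /pn/ (1→3 rises), coda /s/ ok → licit
mwa.pseb — σ1 onset /mw/ (3→5 rises), coda /∅/ ok; σ2 onset /ps/ (1→2 rises), coda /b/ ok → licit
ib — σ1 onset /∅/, coda /b/ ok → licit
gnrawn.tso — σ1 onset /gnr/ (1→3→4 rises), coda /wn/ (5→3 falls) ok; σ2 onset /ts/ (1→2 rises), coda /∅/ ok → licit
Licit: pnwi.fnlown, nwow.kin, pnos, mwa.pseb, ib, gnrawn.tso → 6.

6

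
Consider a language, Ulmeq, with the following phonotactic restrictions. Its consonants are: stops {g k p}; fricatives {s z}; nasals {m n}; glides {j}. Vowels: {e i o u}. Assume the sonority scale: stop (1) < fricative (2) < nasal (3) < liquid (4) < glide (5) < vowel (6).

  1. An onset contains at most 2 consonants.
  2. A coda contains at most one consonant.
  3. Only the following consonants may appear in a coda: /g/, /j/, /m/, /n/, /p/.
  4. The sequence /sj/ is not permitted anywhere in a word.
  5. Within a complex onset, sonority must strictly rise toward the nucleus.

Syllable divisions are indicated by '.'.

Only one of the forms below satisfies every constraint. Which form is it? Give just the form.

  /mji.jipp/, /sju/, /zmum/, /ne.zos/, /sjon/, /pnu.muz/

/mji.jipp/ — violates constraint 2: syllable 2 coda /pp/ has 2 consonants (> 1) → not permitted
/sju/ — violates constraint 4: contains banned sequence /sj/ → not permitted
/zmum/ — σ1 onset /zm/ (2→3 rises), coda /m/ ok → permitted
/ne.zos/ — violates constraint 3: syllable 2 coda contains /s/, which is not a licensed coda consonant → not permitted
/sjon/ — violates constraint 4: contains banned sequence /sj/ → not permitted
/pnu.muz/ — violates constraint 3: syllable 2 coda contains /z/, which is not a licensed coda consonant → not permitted

/zmum/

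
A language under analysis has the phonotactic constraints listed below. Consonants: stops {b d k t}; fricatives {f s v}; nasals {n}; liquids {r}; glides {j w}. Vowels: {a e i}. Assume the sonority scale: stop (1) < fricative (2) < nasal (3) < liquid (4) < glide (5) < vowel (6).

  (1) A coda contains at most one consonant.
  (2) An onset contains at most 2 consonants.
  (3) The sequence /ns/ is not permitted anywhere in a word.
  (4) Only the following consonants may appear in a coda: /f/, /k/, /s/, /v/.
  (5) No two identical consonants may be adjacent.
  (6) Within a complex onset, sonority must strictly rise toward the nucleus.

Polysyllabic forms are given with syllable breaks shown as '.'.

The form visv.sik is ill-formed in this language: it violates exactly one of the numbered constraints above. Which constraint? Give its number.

visv.sik: syllable 1 coda /sv/ has 2 consonants (> 1).
This is a violation of constraint 1: "A coda contains at most one consonant."
The remaining constraints (2, 3, 4, 5, 6) are satisfied.

1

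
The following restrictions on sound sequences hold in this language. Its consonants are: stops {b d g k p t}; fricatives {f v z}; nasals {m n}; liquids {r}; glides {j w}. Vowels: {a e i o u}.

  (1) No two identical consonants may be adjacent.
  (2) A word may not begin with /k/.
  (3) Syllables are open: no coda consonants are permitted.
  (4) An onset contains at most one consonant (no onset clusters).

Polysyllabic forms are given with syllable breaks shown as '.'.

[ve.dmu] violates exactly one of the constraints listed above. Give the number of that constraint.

4

[ve.dmu]: syllable 2 onset /dm/ has 2 consonants (> 1).
This is a violation of constraint 4: "An onset contains at most one consonant (no onset clusters)."
The remaining constraints (1, 2, 3) are satisfied.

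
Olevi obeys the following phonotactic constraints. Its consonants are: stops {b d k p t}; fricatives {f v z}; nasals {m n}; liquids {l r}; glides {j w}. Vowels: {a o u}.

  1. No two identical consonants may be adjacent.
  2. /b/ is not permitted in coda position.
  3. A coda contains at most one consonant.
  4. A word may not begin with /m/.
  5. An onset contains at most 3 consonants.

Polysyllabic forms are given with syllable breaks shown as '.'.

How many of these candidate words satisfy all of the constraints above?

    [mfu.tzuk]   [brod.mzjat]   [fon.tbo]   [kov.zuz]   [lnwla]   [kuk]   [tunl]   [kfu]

[mfu.tzuk] — violates constraint 4: word begins with /m/ → phonotactically illegal
[brod.mzjat] — σ1 onset /br/ (2C), coda /d/ ok; σ2 onset /mzj/ (3C), coda /t/ ok → phonotactically legal
[fon.tbo] — σ1 onset /f/, coda /n/ ok; σ2 onset /tb/ (2C), coda /∅/ ok → phonotactically legal
[kov.zuz] — σ1 onset /k/, coda /v/ ok; σ2 onset /z/, coda /z/ ok → phonotactically legal
[lnwla] — violates constraint 5: syllable 1 onset /lnwl/ has 4 consonants (> 3) → phonotactically illegal
[kuk] — σ1 onset /k/, coda /k/ ok → phonotactically legal
[tunl] — violates constraint 3: syllable 1 coda /nl/ has 2 consonants (> 1) → phonotactically illegal
[kfu] — σ1 onset /kf/ (2C), coda /∅/ ok → phonotactically legal
Phonotactically legal: [brod.mzjat], [fon.tbo], [kov.zuz], [kuk], [kfu] → 5.

5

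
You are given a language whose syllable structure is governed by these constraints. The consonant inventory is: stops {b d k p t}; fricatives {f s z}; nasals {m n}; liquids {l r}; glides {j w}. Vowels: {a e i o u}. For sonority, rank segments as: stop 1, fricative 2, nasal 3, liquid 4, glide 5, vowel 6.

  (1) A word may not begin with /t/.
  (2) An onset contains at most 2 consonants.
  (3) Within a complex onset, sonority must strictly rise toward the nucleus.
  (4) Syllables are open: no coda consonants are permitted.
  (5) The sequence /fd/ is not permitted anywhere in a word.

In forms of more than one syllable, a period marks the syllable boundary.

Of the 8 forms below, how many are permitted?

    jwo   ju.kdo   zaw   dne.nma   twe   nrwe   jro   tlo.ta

jwo — violates constraint 3: syllable 1 onset /jw/: /j/ (glide, 5) → /w/ (glide, 5) does not rise → not permitted
ju.kdo — violates constraint 3: syllable 2 onset /kd/: /k/ (stop, 1) → /d/ (stop, 1) does not rise → not permitted
zaw — violates constraint 4: syllable 1 coda /w/ has 1 consonant (> 0) → not permitted
dne.nma — violates constraint 3: syllable 2 onset /nm/: /n/ (nasal, 3) → /m/ (nasal, 3) does not rise → not permitted
twe — violates constraint 1: word begins with /t/ → not permitted
nrwe — violates constraint 2: syllable 1 onset /nrw/ has 3 consonants (> 2) → not permitted
jro — violates constraint 3: syllable 1 onset /jr/: /j/ (glide, 5) → /r/ (liquid, 4) does not rise → not permitted
tlo.ta — violates constraint 1: word begins with /t/ → not permitted
No form is permitted → 0.

0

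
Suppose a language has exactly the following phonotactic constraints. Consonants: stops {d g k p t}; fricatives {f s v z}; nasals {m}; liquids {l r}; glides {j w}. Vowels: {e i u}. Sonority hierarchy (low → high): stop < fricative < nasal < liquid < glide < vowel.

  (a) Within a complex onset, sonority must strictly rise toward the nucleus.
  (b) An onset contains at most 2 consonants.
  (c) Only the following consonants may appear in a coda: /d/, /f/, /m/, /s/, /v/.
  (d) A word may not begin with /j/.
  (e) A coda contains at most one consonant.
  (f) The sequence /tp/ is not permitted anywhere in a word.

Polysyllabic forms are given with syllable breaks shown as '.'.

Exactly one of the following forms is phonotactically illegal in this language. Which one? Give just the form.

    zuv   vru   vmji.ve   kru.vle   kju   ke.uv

zuv — σ1 onset /z/, coda /v/ ok → phonotactically legal
vru — σ1 onset /vr/ (2→4 rises), coda /∅/ ok → phonotactically legal
vmji.ve — violates constraint (b): syllable 1 onset /vmj/ has 3 consonants (> 2) → phonotactically illegal
kru.vle — σ1 onset /kr/ (1→4 rises), coda /∅/ ok; σ2 onset /vl/ (2→4 rises), coda /∅/ ok → phonotactically legal
kju — σ1 onset /kj/ (1→5 rises), coda /∅/ ok → phonotactically legal
ke.uv — σ1 onset /k/, coda /∅/ ok; σ2 onset /∅/, coda /v/ ok → phonotactically legal

vmji.ve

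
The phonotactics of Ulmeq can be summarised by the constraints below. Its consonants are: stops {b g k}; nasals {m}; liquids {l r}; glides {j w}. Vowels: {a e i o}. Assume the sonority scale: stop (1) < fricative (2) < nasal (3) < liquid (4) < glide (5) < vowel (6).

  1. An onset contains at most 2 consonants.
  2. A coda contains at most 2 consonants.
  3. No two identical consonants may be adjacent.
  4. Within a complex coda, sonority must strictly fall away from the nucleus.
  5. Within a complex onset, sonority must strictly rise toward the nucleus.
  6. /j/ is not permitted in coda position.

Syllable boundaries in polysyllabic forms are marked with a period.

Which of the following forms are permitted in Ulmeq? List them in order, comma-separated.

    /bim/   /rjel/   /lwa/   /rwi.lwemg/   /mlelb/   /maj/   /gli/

/bim/, /rjel/, /lwa/, /rwi.lwemg/, /mlelb/, /gli/

/bim/ — σ1 onset /b/, coda /m/ ok → permitted
/rjel/ — σ1 onset /rj/ (4→5 rises), coda /l/ ok → permitted
/lwa/ — σ1 onset /lw/ (4→5 rises), coda /∅/ ok → permitted
/rwi.lwemg/ — σ1 onset /rw/ (4→5 rises), coda /∅/ ok; σ2 onset /lw/ (4→5 rises), coda /mg/ (3→1 falls) ok → permitted
/mlelb/ — σ1 onset /ml/ (3→4 rises), coda /lb/ (4→1 falls) ok → permitted
/maj/ — violates constraint 6: syllable 1 coda contains /j/ → not permitted
/gli/ — σ1 onset /gl/ (1→4 rises), coda /∅/ ok → permitted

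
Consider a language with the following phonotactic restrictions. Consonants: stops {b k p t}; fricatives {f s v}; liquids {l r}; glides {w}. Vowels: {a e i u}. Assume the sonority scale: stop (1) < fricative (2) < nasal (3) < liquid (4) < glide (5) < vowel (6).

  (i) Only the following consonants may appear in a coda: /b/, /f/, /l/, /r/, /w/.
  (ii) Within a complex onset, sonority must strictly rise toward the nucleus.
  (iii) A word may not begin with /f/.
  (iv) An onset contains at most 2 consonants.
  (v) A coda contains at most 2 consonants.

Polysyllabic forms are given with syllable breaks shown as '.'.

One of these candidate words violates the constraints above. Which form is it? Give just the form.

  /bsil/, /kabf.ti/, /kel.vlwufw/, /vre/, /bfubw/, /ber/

/bsil/ — σ1 onset /bs/ (1→2 rises), coda /l/ ok → phonotactically legal
/kabf.ti/ — σ1 onset /k/, coda /bf/ (2C) ok; σ2 onset /t/, coda /∅/ ok → phonotactically legal
/kel.vlwufw/ — violates constraint (iv): syllable 2 onset /vlw/ has 3 consonants (> 2) → phonotactically illegal
/vre/ — σ1 onset /vr/ (2→4 rises), coda /∅/ ok → phonotactically legal
/bfubw/ — σ1 onset /bf/ (1→2 rises), coda /bw/ (2C) ok → phonotactically legal
/ber/ — σ1 onset /b/, coda /r/ ok → phonotactically legal

/kel.vlwufw/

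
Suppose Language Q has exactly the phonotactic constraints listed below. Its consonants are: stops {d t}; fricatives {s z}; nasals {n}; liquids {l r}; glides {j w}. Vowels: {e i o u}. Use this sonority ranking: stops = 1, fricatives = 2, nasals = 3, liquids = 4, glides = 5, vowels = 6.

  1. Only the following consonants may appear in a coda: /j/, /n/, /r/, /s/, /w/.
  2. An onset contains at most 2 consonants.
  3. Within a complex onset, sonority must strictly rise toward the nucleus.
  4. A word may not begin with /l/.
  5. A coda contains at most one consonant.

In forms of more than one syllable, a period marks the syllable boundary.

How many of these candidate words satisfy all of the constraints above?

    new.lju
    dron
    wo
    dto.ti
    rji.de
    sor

5

new.lju — σ1 onset /n/, coda /w/ ok; σ2 onset /lj/ (4→5 rises), coda /∅/ ok → phonotactically legal
dron — σ1 onset /dr/ (1→4 rises), coda /n/ ok → phonotactically legal
wo — σ1 onset /w/, coda /∅/ ok → phonotactically legal
dto.ti — violates constraint 3: syllable 1 onset /dt/: /d/ (stop, 1) → /t/ (stop, 1) does not rise → phonotactically illegal
rji.de — σ1 onset /rj/ (4→5 rises), coda /∅/ ok; σ2 onset /d/, coda /∅/ ok → phonotactically legal
sor — σ1 onset /s/, coda /r/ ok → phonotactically legal
Phonotactically legal: new.lju, dron, wo, rji.de, sor → 5.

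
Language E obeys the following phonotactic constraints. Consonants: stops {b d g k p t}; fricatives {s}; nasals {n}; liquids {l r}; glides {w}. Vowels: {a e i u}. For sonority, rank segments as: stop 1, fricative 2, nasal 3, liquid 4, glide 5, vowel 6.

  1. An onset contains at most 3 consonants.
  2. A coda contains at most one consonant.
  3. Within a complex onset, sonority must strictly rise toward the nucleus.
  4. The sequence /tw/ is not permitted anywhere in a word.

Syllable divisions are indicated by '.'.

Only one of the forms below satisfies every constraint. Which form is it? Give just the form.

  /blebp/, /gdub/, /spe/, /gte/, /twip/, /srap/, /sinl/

/srap/

/blebp/ — violates constraint 2: syllable 1 coda /bp/ has 2 consonants (> 1) → ill-formed
/gdub/ — violates constraint 3: syllable 1 onset /gd/: /g/ (stop, 1) → /d/ (stop, 1) does not rise → ill-formed
/spe/ — violates constraint 3: syllable 1 onset /sp/: /s/ (fricative, 2) → /p/ (stop, 1) does not rise → ill-formed
/gte/ — violates constraint 3: syllable 1 onset /gt/: /g/ (stop, 1) → /t/ (stop, 1) does not rise → ill-formed
/twip/ — violates constraint 4: contains banned sequence /tw/ → ill-formed
/srap/ — σ1 onset /sr/ (2→4 rises), coda /p/ ok → well-formed
/sinl/ — violates constraint 2: syllable 1 coda /nl/ has 2 consonants (> 1) → ill-formed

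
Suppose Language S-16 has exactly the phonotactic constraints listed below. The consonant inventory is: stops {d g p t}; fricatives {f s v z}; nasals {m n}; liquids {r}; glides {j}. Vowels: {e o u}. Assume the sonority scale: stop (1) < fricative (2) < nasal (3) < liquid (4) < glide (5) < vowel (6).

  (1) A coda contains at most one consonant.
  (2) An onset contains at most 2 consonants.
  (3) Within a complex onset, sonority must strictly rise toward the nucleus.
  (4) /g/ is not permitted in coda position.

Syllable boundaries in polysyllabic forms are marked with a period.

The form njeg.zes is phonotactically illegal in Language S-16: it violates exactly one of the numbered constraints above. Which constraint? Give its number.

njeg.zes: syllable 1 coda contains /g/.
This is a violation of constraint 4: "/g/ is not permitted in coda position."
The remaining constraints (1, 2, 3) are satisfied.

4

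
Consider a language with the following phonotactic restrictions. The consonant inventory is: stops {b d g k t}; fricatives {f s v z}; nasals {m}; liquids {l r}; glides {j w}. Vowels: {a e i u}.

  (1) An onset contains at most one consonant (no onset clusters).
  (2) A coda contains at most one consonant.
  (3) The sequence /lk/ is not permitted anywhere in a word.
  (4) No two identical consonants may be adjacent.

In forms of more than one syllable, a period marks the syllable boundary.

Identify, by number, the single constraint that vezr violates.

2

vezr: syllable 1 coda /zr/ has 2 consonants (> 1).
This is a violation of constraint 2: "A coda contains at most one consonant."
The remaining constraints (1, 3, 4) are satisfied.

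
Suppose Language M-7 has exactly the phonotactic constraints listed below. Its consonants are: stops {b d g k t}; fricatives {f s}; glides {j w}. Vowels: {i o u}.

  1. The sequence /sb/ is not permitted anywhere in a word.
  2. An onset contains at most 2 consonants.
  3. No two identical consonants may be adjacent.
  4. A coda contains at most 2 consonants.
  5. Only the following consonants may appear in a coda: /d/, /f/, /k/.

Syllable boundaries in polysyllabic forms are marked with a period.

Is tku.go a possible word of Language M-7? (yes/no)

yes

tku.go — σ1 onset /tk/ (2C), coda /∅/ ok; σ2 onset /g/, coda /∅/ ok → licit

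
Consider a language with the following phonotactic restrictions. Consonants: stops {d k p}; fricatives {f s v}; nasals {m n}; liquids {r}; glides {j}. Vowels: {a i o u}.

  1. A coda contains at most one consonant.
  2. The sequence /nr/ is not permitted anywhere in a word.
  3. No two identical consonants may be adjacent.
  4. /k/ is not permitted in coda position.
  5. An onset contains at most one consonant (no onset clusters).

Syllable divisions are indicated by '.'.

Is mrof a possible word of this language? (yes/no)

mrof — violates constraint 5: syllable 1 onset /mr/ has 2 consonants (> 1) → illicit

no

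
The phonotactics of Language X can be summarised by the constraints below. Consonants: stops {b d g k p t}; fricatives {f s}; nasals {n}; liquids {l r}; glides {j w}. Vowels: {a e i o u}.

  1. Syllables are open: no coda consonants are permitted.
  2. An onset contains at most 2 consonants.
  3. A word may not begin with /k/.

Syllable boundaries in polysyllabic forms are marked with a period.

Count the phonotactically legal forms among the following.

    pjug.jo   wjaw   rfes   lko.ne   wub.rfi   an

pjug.jo — violates constraint 1: syllable 1 coda /g/ has 1 consonant (> 0) → phonotactically illegal
wjaw — violates constraint 1: syllable 1 coda /w/ has 1 consonant (> 0) → phonotactically illegal
rfes — violates constraint 1: syllable 1 coda /s/ has 1 consonant (> 0) → phonotactically illegal
lko.ne — σ1 onset /lk/ (2C), coda /∅/ ok; σ2 onset /n/, coda /∅/ ok → phonotactically legal
wub.rfi — violates constraint 1: syllable 1 coda /b/ has 1 consonant (> 0) → phonotactically illegal
an — violates constraint 1: syllable 1 coda /n/ has 1 consonant (> 0) → phonotactically illegal
Phonotactically legal: lko.ne → 1.

1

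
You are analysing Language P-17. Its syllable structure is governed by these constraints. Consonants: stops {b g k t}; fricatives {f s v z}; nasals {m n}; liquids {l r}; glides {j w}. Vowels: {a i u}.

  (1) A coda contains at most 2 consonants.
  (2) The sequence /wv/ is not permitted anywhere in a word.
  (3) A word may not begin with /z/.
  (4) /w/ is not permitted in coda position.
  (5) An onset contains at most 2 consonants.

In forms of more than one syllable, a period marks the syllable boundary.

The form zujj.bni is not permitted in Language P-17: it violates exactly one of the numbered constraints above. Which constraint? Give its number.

3

zujj.bni: word begins with /z/.
This is a violation of constraint 3: "A word may not begin with /z/."
The remaining constraints (1, 2, 4, 5) are satisfied.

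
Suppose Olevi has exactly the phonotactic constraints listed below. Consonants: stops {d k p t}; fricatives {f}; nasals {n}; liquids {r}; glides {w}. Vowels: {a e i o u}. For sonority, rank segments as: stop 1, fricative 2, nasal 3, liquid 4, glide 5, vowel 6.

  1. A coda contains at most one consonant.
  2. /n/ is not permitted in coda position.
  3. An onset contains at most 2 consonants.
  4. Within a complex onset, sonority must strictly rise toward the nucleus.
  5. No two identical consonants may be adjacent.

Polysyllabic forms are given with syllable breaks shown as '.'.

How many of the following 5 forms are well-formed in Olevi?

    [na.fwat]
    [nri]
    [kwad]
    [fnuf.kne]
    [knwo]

[na.fwat] — σ1 onset /n/, coda /∅/ ok; σ2 onset /fw/ (2→5 rises), coda /t/ ok → well-formed
[nri] — σ1 onset /nr/ (3→4 rises), coda /∅/ ok → well-formed
[kwad] — σ1 onset /kw/ (1→5 rises), coda /d/ ok → well-formed
[fnuf.kne] — σ1 onset /fn/ (2→3 rises), coda /f/ ok; σ2 onset /kn/ (1→3 rises), coda /∅/ ok → well-formed
[knwo] — violates constraint 3: syllable 1 onset /knw/ has 3 consonants (> 2) → ill-formed
Well-formed: [na.fwat], [nri], [kwad], [fnuf.kne] → 4.

4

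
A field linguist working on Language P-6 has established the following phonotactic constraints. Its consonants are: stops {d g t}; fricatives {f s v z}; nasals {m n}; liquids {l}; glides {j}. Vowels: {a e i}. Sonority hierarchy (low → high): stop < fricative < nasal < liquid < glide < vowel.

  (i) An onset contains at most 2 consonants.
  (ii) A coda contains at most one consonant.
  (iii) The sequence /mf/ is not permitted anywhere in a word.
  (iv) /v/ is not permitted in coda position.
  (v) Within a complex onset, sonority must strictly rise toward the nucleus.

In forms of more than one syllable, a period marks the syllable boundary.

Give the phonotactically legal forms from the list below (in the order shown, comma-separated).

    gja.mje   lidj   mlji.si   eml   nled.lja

gja.mje — σ1 onset /gj/ (1→5 rises), coda /∅/ ok; σ2 onset /mj/ (3→5 rises), coda /∅/ ok → phonotactically legal
lidj — violates constraint (ii): syllable 1 coda /dj/ has 2 consonants (> 1) → phonotactically illegal
mlji.si — violates constraint (i): syllable 1 onset /mlj/ has 3 consonants (> 2) → phonotactically illegal
eml — violates constraint (ii): syllable 1 coda /ml/ has 2 consonants (> 1) → phonotactically illegal
nled.lja — σ1 onset /nl/ (3→4 rises), coda /d/ ok; σ2 onset /lj/ (4→5 rises), coda /∅/ ok → phonotactically legal

gja.mje, nled.lja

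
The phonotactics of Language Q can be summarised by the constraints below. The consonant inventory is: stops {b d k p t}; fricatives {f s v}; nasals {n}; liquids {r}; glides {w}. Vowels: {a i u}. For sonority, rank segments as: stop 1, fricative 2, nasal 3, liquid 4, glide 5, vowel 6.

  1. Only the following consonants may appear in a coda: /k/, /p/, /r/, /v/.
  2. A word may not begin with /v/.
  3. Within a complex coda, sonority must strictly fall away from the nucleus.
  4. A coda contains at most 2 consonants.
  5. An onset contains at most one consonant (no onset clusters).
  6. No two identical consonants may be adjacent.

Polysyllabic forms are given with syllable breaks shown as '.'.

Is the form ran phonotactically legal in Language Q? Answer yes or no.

no

ran — violates constraint 1: syllable 1 coda contains /n/, which is not a licensed coda consonant → phonotactically illegal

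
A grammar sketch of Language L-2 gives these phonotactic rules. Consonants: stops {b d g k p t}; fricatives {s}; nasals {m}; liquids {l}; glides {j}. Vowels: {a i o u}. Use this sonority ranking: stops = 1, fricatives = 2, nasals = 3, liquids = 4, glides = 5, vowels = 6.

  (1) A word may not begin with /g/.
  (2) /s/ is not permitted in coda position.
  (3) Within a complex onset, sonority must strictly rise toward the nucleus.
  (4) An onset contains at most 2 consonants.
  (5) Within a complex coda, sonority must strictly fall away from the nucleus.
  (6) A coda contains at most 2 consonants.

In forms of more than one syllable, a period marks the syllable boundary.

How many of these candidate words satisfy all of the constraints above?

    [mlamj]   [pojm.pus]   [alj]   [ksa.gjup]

1

[mlamj] — violates constraint 5: syllable 1 coda /mj/: /m/ (nasal, 3) → /j/ (glide, 5) does not fall → phonotactically illegal
[pojm.pus] — violates constraint 2: syllable 2 coda contains /s/ → phonotactically illegal
[alj] — violates constraint 5: syllable 1 coda /lj/: /l/ (liquid, 4) → /j/ (glide, 5) does not fall → phonotactically illegal
[ksa.gjup] — σ1 onset /ks/ (1→2 rises), coda /∅/ ok; σ2 onset /gj/ (1→5 rises), coda /p/ ok → phonotactically legal
Phonotactically legal: [ksa.gjup] → 1.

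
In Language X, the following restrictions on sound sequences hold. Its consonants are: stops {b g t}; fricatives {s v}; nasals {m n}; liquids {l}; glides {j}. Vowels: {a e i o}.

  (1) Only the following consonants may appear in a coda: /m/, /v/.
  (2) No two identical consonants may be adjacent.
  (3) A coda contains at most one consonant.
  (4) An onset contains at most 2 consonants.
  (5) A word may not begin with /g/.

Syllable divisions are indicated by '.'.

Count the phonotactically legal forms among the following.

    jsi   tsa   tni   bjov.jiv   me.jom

jsi — σ1 onset /js/ (2C), coda /∅/ ok → phonotactically legal
tsa — σ1 onset /ts/ (2C), coda /∅/ ok → phonotactically legal
tni — σ1 onset /tn/ (2C), coda /∅/ ok → phonotactically legal
bjov.jiv — σ1 onset /bj/ (2C), coda /v/ ok; σ2 onset /j/, coda /v/ ok → phonotactically legal
me.jom — σ1 onset /m/, coda /∅/ ok; σ2 onset /j/, coda /m/ ok → phonotactically legal
Phonotactically legal: jsi, tsa, tni, bjov.jiv, me.jom → 5.

5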